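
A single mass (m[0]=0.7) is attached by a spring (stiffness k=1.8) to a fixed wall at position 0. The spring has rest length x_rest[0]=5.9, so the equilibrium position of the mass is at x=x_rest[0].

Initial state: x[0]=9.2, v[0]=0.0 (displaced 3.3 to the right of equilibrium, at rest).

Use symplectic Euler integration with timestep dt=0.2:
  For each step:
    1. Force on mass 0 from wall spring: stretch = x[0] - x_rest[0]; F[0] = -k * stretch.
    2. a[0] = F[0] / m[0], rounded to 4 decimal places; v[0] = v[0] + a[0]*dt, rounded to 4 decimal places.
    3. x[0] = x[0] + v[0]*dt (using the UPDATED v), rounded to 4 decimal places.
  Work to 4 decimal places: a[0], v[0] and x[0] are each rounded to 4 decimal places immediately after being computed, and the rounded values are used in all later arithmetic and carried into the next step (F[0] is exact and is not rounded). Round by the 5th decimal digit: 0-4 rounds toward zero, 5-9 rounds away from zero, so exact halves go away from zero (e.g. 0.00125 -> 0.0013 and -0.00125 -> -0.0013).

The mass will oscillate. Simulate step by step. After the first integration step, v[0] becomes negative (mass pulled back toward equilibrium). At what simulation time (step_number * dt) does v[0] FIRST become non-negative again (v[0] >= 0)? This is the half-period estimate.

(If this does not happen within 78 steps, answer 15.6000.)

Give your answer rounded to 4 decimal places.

Answer: 2.0000

Derivation:
Step 0: x=[9.2000] v=[0.0000]
Step 1: x=[8.8606] v=[-1.6971]
Step 2: x=[8.2167] v=[-3.2197]
Step 3: x=[7.3345] v=[-4.4111]
Step 4: x=[6.3047] v=[-5.1488]
Step 5: x=[5.2333] v=[-5.3569]
Step 6: x=[4.2305] v=[-5.0140]
Step 7: x=[3.3994] v=[-4.1554]
Step 8: x=[2.8255] v=[-2.8694]
Step 9: x=[2.5679] v=[-1.2882]
Step 10: x=[2.6530] v=[0.4255]
First v>=0 after going negative at step 10, time=2.0000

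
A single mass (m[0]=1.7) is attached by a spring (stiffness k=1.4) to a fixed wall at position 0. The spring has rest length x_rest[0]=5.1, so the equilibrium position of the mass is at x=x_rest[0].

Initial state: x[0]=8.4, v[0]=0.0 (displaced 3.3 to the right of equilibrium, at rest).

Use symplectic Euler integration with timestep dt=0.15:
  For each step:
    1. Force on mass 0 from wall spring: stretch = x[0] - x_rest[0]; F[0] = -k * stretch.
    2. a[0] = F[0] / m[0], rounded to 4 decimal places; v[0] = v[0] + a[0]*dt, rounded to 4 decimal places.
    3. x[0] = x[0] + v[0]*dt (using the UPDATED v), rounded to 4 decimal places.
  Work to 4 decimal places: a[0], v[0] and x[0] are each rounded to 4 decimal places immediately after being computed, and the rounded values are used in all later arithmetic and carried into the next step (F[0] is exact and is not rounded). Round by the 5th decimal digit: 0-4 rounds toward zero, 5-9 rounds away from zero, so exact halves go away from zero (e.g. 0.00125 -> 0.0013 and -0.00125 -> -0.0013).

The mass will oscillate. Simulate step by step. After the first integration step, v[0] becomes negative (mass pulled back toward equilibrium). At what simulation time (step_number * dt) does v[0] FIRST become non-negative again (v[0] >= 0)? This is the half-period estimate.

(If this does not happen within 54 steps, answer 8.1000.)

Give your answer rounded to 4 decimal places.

Step 0: x=[8.4000] v=[0.0000]
Step 1: x=[8.3389] v=[-0.4076]
Step 2: x=[8.2177] v=[-0.8077]
Step 3: x=[8.0388] v=[-1.1928]
Step 4: x=[7.8054] v=[-1.5558]
Step 5: x=[7.5219] v=[-1.8900]
Step 6: x=[7.1935] v=[-2.1892]
Step 7: x=[6.8263] v=[-2.4478]
Step 8: x=[6.4271] v=[-2.6611]
Step 9: x=[6.0034] v=[-2.8250]
Step 10: x=[5.5629] v=[-2.9366]
Step 11: x=[5.1138] v=[-2.9938]
Step 12: x=[4.6645] v=[-2.9955]
Step 13: x=[4.2232] v=[-2.9417]
Step 14: x=[3.7982] v=[-2.8334]
Step 15: x=[3.3973] v=[-2.6726]
Step 16: x=[3.0280] v=[-2.4623]
Step 17: x=[2.6971] v=[-2.2063]
Step 18: x=[2.4107] v=[-1.9095]
Step 19: x=[2.1741] v=[-1.5773]
Step 20: x=[1.9917] v=[-1.2159]
Step 21: x=[1.8669] v=[-0.8319]
Step 22: x=[1.8020] v=[-0.4325]
Step 23: x=[1.7982] v=[-0.0251]
Step 24: x=[1.8556] v=[0.3828]
First v>=0 after going negative at step 24, time=3.6000

Answer: 3.6000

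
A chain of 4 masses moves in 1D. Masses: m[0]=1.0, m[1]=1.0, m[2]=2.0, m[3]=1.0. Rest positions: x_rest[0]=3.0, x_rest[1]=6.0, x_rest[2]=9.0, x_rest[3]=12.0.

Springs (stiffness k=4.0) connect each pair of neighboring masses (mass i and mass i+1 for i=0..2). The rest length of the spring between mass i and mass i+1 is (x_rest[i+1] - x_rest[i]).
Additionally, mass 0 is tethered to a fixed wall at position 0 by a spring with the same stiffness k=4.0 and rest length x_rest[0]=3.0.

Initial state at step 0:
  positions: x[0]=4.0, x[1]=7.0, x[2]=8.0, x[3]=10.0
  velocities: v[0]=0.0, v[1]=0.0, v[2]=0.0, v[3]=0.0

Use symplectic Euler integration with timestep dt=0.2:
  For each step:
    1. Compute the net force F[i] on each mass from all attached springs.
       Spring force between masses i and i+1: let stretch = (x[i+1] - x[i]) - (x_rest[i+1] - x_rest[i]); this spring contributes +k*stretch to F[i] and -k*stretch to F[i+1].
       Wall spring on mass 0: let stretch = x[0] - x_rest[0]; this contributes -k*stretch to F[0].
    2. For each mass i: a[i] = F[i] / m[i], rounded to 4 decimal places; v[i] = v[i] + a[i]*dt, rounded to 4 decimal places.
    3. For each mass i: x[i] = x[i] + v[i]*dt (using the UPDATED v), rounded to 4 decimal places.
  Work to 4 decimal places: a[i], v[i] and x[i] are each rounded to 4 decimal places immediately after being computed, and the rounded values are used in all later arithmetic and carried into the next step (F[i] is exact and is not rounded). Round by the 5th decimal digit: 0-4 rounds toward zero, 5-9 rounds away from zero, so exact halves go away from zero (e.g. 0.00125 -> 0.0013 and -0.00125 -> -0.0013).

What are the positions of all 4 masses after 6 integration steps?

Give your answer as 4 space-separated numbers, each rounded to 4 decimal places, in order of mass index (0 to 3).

Answer: 1.4590 4.3758 8.5703 12.3697

Derivation:
Step 0: x=[4.0000 7.0000 8.0000 10.0000] v=[0.0000 0.0000 0.0000 0.0000]
Step 1: x=[3.8400 6.6800 8.0800 10.1600] v=[-0.8000 -1.6000 0.4000 0.8000]
Step 2: x=[3.5200 6.1296 8.2144 10.4672] v=[-1.6000 -2.7520 0.6720 1.5360]
Step 3: x=[3.0543 5.4952 8.3622 10.8940] v=[-2.3283 -3.1718 0.7392 2.1338]
Step 4: x=[2.4905 4.9290 8.4832 11.3957] v=[-2.8190 -2.8309 0.6051 2.5084]
Step 5: x=[1.9184 4.5413 8.5529 11.9114] v=[-2.8606 -1.9383 0.3484 2.5784]
Step 6: x=[1.4590 4.3758 8.5703 12.3697] v=[-2.2970 -0.8273 0.0872 2.2916]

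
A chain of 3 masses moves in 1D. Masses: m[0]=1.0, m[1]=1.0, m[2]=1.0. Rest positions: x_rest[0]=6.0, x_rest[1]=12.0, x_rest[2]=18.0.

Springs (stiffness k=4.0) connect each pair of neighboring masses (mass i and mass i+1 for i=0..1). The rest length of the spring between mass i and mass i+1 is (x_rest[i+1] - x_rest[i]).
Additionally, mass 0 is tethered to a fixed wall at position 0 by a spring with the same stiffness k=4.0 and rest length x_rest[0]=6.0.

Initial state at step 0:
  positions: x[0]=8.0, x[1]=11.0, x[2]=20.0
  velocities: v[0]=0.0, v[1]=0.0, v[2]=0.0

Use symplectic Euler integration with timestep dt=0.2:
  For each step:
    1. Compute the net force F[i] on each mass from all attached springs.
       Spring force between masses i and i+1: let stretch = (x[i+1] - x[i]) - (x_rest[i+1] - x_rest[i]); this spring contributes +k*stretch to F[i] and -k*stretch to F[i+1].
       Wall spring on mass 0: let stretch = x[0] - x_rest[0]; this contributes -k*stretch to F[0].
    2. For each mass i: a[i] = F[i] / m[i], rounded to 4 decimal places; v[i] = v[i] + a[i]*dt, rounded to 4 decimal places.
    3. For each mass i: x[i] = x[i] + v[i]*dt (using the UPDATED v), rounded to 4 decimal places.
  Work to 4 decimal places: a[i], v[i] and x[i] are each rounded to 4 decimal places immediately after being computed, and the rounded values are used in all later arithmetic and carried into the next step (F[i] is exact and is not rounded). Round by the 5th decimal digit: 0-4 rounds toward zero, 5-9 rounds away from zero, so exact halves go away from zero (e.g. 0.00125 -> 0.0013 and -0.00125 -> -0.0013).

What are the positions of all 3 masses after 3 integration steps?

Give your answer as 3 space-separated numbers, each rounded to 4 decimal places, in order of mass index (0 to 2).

Answer: 5.0350 14.4662 18.1532

Derivation:
Step 0: x=[8.0000 11.0000 20.0000] v=[0.0000 0.0000 0.0000]
Step 1: x=[7.2000 11.9600 19.5200] v=[-4.0000 4.8000 -2.4000]
Step 2: x=[6.0096 13.3680 18.7904] v=[-5.9520 7.0400 -3.6480]
Step 3: x=[5.0350 14.4662 18.1532] v=[-4.8730 5.4912 -3.1859]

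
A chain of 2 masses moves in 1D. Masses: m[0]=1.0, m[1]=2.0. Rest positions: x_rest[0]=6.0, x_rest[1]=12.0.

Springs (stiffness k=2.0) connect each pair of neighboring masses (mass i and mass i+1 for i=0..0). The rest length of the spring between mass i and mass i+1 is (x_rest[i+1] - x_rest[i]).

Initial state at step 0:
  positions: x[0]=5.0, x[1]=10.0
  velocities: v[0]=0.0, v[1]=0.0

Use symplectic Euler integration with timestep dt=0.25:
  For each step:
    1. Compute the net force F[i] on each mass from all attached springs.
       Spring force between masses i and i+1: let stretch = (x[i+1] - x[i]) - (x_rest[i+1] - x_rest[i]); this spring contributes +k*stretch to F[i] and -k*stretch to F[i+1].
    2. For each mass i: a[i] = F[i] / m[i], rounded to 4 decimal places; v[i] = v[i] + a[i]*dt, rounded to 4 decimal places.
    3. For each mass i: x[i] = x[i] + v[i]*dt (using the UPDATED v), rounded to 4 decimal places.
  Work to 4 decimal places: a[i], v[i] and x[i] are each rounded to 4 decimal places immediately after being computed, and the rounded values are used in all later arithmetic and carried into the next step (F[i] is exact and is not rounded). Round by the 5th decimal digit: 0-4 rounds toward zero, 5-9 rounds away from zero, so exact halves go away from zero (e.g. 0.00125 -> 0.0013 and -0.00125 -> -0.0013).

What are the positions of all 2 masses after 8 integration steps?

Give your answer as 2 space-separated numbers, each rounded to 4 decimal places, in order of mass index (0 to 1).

Answer: 3.7579 10.6213

Derivation:
Step 0: x=[5.0000 10.0000] v=[0.0000 0.0000]
Step 1: x=[4.8750 10.0625] v=[-0.5000 0.2500]
Step 2: x=[4.6484 10.1758] v=[-0.9063 0.4531]
Step 3: x=[4.3628 10.3186] v=[-1.1426 0.5713]
Step 4: x=[4.0716 10.4642] v=[-1.1647 0.5824]
Step 5: x=[3.8295 10.5853] v=[-0.9684 0.4843]
Step 6: x=[3.6819 10.6592] v=[-0.5905 0.2954]
Step 7: x=[3.6564 10.6720] v=[-0.1019 0.0511]
Step 8: x=[3.7579 10.6213] v=[0.4059 -0.2028]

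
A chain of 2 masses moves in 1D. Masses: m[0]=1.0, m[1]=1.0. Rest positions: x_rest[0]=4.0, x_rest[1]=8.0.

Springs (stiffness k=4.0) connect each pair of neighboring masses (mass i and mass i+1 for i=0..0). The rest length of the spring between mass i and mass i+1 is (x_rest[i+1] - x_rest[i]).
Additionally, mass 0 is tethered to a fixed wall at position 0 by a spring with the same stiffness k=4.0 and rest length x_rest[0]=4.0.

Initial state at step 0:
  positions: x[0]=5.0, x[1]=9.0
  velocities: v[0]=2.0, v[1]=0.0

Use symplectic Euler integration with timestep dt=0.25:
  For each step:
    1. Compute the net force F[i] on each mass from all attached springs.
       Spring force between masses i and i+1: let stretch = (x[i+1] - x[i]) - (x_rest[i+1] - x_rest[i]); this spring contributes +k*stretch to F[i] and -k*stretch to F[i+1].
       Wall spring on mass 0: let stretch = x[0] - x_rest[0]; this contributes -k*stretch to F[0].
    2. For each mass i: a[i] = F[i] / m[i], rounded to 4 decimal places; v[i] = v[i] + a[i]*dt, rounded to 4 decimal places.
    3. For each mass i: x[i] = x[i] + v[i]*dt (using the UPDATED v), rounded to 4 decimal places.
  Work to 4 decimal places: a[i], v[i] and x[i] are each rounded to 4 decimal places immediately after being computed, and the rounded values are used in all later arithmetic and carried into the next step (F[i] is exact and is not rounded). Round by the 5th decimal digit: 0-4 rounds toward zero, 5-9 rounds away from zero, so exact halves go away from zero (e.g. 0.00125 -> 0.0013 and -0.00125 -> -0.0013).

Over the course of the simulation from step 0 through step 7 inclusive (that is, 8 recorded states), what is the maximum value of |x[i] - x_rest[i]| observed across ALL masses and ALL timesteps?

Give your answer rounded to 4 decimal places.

Answer: 1.2500

Derivation:
Step 0: x=[5.0000 9.0000] v=[2.0000 0.0000]
Step 1: x=[5.2500 9.0000] v=[1.0000 0.0000]
Step 2: x=[5.1250 9.0625] v=[-0.5000 0.2500]
Step 3: x=[4.7031 9.1406] v=[-1.6875 0.3125]
Step 4: x=[4.2148 9.1094] v=[-1.9531 -0.1250]
Step 5: x=[3.8965 8.8545] v=[-1.2733 -1.0196]
Step 6: x=[3.8436 8.3601] v=[-0.2118 -1.9776]
Step 7: x=[3.9589 7.7366] v=[0.4611 -2.4941]
Max displacement = 1.2500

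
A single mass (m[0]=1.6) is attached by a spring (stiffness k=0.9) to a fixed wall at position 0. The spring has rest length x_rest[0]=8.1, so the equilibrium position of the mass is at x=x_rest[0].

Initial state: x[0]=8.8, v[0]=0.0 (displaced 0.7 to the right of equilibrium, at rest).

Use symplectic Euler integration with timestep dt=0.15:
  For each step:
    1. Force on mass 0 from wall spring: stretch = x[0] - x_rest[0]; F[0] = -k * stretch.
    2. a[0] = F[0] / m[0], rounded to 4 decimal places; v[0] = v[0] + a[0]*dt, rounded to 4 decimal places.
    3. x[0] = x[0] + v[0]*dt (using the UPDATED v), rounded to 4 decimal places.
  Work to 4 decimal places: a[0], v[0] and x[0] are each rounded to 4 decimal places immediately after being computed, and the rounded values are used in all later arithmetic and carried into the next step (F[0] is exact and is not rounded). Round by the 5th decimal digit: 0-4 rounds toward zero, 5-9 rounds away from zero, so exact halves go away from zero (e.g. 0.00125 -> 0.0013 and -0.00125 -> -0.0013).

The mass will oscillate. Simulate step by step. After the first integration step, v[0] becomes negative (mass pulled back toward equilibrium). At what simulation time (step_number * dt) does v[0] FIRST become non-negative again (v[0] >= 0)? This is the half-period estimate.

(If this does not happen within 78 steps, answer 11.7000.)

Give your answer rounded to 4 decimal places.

Answer: 4.2000

Derivation:
Step 0: x=[8.8000] v=[0.0000]
Step 1: x=[8.7911] v=[-0.0591]
Step 2: x=[8.7735] v=[-0.1174]
Step 3: x=[8.7474] v=[-0.1742]
Step 4: x=[8.7131] v=[-0.2288]
Step 5: x=[8.6710] v=[-0.2805]
Step 6: x=[8.6217] v=[-0.3287]
Step 7: x=[8.5658] v=[-0.3727]
Step 8: x=[8.5040] v=[-0.4120]
Step 9: x=[8.4371] v=[-0.4461]
Step 10: x=[8.3659] v=[-0.4745]
Step 11: x=[8.2914] v=[-0.4969]
Step 12: x=[8.2144] v=[-0.5131]
Step 13: x=[8.1360] v=[-0.5228]
Step 14: x=[8.0571] v=[-0.5258]
Step 15: x=[7.9788] v=[-0.5222]
Step 16: x=[7.9020] v=[-0.5120]
Step 17: x=[7.8277] v=[-0.4953]
Step 18: x=[7.7569] v=[-0.4723]
Step 19: x=[7.6904] v=[-0.4434]
Step 20: x=[7.6291] v=[-0.4088]
Step 21: x=[7.5737] v=[-0.3691]
Step 22: x=[7.5250] v=[-0.3247]
Step 23: x=[7.4836] v=[-0.2762]
Step 24: x=[7.4500] v=[-0.2242]
Step 25: x=[7.4246] v=[-0.1694]
Step 26: x=[7.4077] v=[-0.1124]
Step 27: x=[7.3996] v=[-0.0540]
Step 28: x=[7.4004] v=[0.0051]
First v>=0 after going negative at step 28, time=4.2000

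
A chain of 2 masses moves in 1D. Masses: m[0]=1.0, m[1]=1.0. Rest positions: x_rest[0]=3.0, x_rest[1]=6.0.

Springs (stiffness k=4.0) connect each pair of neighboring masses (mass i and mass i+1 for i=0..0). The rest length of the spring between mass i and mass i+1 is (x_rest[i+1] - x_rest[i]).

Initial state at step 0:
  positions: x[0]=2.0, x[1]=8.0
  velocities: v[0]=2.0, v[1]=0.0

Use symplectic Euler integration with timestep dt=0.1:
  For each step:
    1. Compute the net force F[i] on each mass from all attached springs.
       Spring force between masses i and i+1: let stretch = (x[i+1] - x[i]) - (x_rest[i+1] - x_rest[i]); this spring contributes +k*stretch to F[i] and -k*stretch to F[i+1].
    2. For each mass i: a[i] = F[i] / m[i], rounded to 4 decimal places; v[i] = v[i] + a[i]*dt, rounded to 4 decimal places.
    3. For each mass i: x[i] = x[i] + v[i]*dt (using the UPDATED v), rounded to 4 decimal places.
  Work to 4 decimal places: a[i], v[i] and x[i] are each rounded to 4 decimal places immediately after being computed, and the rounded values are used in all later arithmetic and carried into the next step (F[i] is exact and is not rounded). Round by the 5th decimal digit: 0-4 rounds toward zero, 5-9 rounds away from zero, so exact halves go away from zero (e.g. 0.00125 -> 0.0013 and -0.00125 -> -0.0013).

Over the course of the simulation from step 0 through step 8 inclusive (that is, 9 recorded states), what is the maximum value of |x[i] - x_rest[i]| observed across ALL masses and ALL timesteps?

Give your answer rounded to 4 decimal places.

Step 0: x=[2.0000 8.0000] v=[2.0000 0.0000]
Step 1: x=[2.3200 7.8800] v=[3.2000 -1.2000]
Step 2: x=[2.7424 7.6576] v=[4.2240 -2.2240]
Step 3: x=[3.2414 7.3586] v=[4.9901 -2.9901]
Step 4: x=[3.7851 7.0149] v=[5.4370 -3.4370]
Step 5: x=[4.3380 6.6620] v=[5.5289 -3.5289]
Step 6: x=[4.8639 6.3362] v=[5.2585 -3.2585]
Step 7: x=[5.3286 6.0715] v=[4.6474 -2.6474]
Step 8: x=[5.7031 5.8970] v=[3.7446 -1.7446]
Max displacement = 2.7031

Answer: 2.7031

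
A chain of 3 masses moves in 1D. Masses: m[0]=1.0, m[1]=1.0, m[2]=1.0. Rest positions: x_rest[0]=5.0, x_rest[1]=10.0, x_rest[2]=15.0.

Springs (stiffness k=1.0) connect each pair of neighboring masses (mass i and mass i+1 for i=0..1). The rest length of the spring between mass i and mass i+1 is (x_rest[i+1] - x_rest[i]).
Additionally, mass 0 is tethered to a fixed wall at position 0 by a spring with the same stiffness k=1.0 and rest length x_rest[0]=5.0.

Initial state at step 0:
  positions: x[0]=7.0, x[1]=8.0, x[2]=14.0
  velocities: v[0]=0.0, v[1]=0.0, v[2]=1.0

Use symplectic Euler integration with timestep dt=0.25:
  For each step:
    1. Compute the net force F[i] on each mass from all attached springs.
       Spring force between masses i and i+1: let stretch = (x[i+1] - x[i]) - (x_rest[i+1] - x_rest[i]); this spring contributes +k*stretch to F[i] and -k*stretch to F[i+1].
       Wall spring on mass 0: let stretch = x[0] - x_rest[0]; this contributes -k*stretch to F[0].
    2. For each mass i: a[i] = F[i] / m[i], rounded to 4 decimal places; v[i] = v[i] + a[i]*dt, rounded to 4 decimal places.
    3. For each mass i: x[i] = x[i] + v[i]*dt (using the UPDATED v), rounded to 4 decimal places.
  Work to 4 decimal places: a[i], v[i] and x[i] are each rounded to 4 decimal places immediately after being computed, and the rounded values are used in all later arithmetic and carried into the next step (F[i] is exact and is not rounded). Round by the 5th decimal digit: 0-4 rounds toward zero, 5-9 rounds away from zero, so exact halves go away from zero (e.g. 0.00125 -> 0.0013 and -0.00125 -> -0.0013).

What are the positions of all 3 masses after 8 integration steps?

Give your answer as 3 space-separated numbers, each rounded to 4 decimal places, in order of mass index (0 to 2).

Answer: 2.9245 11.2049 15.7035

Derivation:
Step 0: x=[7.0000 8.0000 14.0000] v=[0.0000 0.0000 1.0000]
Step 1: x=[6.6250 8.3125 14.1875] v=[-1.5000 1.2500 0.7500]
Step 2: x=[5.9414 8.8867 14.3203] v=[-2.7344 2.2969 0.5313]
Step 3: x=[5.0706 9.6165 14.4260] v=[-3.4834 2.9190 0.4229]
Step 4: x=[4.1670 10.3627 14.5436] v=[-3.6146 2.9849 0.4705]
Step 5: x=[3.3902 10.9830 14.7124] v=[-3.1074 2.4812 0.6753]
Step 6: x=[2.8760 11.3619 14.9607] v=[-2.0568 1.5154 0.9930]
Step 7: x=[2.7124 11.4353 15.2965] v=[-0.6543 0.2936 1.3433]
Step 8: x=[2.9245 11.2049 15.7035] v=[0.8483 -0.9218 1.6280]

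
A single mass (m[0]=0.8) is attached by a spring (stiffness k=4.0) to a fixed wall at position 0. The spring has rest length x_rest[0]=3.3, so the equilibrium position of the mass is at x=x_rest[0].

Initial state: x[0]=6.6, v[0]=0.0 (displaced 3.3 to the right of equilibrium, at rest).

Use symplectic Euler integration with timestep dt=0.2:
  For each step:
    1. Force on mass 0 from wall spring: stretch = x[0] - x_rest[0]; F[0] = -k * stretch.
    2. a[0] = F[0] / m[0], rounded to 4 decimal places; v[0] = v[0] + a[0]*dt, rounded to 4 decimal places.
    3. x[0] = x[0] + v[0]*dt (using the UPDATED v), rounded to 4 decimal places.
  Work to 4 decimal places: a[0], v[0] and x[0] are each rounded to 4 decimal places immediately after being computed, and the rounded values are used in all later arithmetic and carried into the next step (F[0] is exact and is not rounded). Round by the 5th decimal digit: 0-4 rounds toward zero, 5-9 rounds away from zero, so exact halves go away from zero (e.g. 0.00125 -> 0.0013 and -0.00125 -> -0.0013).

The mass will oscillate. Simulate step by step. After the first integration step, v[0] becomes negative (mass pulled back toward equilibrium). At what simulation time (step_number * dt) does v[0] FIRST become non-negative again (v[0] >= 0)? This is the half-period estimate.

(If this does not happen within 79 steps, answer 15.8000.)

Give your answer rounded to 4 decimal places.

Answer: 1.4000

Derivation:
Step 0: x=[6.6000] v=[0.0000]
Step 1: x=[5.9400] v=[-3.3000]
Step 2: x=[4.7520] v=[-5.9400]
Step 3: x=[3.2736] v=[-7.3920]
Step 4: x=[1.8005] v=[-7.3656]
Step 5: x=[0.6273] v=[-5.8661]
Step 6: x=[-0.0114] v=[-3.1934]
Step 7: x=[0.0122] v=[0.1180]
First v>=0 after going negative at step 7, time=1.4000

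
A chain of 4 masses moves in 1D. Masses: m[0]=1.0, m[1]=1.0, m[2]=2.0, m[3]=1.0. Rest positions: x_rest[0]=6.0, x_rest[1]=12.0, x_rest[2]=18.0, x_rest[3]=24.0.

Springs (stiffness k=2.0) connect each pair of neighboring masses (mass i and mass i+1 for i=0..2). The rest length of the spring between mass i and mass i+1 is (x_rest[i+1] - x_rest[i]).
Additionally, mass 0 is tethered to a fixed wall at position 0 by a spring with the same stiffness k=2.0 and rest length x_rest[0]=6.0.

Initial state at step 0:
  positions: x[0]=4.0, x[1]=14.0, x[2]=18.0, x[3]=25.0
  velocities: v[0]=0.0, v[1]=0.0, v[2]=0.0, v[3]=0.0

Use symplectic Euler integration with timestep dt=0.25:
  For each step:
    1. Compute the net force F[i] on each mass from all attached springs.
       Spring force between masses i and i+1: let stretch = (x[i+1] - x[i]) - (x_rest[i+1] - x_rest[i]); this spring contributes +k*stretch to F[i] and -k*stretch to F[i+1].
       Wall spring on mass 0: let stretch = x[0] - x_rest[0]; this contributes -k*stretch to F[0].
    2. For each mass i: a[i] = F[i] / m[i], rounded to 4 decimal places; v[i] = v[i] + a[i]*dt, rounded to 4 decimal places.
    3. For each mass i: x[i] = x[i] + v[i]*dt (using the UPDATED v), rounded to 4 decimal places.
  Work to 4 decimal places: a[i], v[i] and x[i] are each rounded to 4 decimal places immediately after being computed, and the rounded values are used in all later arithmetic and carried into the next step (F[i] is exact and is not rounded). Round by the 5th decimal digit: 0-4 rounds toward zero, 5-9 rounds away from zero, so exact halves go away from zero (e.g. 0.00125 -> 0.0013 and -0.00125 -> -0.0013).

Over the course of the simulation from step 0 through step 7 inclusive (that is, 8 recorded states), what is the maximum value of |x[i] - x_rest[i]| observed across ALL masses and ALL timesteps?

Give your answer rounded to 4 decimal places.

Step 0: x=[4.0000 14.0000 18.0000 25.0000] v=[0.0000 0.0000 0.0000 0.0000]
Step 1: x=[4.7500 13.2500 18.1875 24.8750] v=[3.0000 -3.0000 0.7500 -0.5000]
Step 2: x=[5.9688 12.0547 18.4844 24.6641] v=[4.8750 -4.7813 1.1875 -0.8438]
Step 3: x=[7.2022 10.9024 18.7657 24.4307] v=[4.9336 -4.6094 1.1250 -0.9337]
Step 4: x=[7.9979 10.2704 18.9096 24.2392] v=[3.1826 -2.5279 0.5754 -0.7662]
Step 5: x=[8.0779 10.4343 18.8466 24.1315] v=[0.3199 0.6555 -0.2520 -0.4310]
Step 6: x=[7.4427 11.3552 18.5881 24.1131] v=[-2.5409 3.6835 -1.0339 -0.0735]
Step 7: x=[6.3662 12.6911 18.2229 24.1541] v=[-4.3060 5.3437 -1.4609 0.1640]
Max displacement = 2.0779

Answer: 2.0779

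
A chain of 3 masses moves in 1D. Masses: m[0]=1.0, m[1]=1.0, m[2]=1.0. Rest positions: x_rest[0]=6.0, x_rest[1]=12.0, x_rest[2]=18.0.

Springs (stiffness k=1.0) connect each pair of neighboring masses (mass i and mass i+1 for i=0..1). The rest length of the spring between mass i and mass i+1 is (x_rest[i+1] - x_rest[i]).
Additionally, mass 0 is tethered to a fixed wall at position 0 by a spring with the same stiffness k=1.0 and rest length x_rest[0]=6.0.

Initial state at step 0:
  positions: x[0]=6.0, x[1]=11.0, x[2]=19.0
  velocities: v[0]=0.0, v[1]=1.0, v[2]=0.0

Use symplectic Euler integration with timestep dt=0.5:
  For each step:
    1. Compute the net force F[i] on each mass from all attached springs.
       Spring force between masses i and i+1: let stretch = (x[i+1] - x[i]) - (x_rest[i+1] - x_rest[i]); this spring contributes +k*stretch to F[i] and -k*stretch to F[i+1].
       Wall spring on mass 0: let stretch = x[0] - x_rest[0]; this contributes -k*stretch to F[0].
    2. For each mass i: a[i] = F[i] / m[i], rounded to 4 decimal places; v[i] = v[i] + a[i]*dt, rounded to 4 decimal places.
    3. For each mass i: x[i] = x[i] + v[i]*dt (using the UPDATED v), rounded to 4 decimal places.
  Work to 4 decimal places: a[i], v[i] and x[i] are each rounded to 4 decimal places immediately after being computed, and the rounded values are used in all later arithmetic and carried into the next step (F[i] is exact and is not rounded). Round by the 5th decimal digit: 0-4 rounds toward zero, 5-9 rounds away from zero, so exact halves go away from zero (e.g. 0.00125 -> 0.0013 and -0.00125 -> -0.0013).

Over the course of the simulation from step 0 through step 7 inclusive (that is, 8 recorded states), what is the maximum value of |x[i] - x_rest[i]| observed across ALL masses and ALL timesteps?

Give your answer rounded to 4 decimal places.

Step 0: x=[6.0000 11.0000 19.0000] v=[0.0000 1.0000 0.0000]
Step 1: x=[5.7500 12.2500 18.5000] v=[-0.5000 2.5000 -1.0000]
Step 2: x=[5.6875 13.4375 17.9375] v=[-0.1250 2.3750 -1.1250]
Step 3: x=[6.1407 13.8125 17.7500] v=[0.9063 0.7500 -0.3750]
Step 4: x=[6.9767 13.2539 18.0782] v=[1.6719 -1.1172 0.6563]
Step 5: x=[7.6378 12.3321 18.7003] v=[1.3222 -1.8437 1.2442]
Step 6: x=[7.5630 11.8287 19.2304] v=[-0.1496 -1.0068 1.0601]
Step 7: x=[6.6639 12.1093 19.4101] v=[-1.7983 0.5612 0.3593]
Max displacement = 1.8125

Answer: 1.8125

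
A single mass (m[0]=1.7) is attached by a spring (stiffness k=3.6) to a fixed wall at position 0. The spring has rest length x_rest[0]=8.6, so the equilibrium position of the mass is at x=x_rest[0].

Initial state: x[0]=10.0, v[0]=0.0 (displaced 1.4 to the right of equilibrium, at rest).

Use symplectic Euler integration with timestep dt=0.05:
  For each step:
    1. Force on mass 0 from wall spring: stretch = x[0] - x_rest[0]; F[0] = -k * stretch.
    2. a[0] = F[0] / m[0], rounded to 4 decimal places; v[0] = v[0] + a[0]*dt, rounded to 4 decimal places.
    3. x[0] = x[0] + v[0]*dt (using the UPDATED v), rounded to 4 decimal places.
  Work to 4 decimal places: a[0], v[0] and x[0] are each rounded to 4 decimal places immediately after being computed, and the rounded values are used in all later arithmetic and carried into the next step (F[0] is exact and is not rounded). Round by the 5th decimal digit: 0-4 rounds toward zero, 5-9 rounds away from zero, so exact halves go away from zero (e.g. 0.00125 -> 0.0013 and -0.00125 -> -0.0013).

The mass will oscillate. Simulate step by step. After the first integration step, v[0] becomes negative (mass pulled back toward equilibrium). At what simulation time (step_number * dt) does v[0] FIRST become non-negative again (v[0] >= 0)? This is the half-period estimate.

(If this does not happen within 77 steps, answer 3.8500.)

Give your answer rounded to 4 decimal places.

Step 0: x=[10.0000] v=[0.0000]
Step 1: x=[9.9926] v=[-0.1482]
Step 2: x=[9.9778] v=[-0.2957]
Step 3: x=[9.9557] v=[-0.4416]
Step 4: x=[9.9264] v=[-0.5851]
Step 5: x=[9.8901] v=[-0.7255]
Step 6: x=[9.8470] v=[-0.8621]
Step 7: x=[9.7973] v=[-0.9941]
Step 8: x=[9.7413] v=[-1.1209]
Step 9: x=[9.6792] v=[-1.2417]
Step 10: x=[9.6114] v=[-1.3560]
Step 11: x=[9.5382] v=[-1.4631]
Step 12: x=[9.4601] v=[-1.5624]
Step 13: x=[9.3774] v=[-1.6535]
Step 14: x=[9.2906] v=[-1.7358]
Step 15: x=[9.2002] v=[-1.8089]
Step 16: x=[9.1066] v=[-1.8725]
Step 17: x=[9.0103] v=[-1.9261]
Step 18: x=[8.9118] v=[-1.9695]
Step 19: x=[8.8117] v=[-2.0025]
Step 20: x=[8.7105] v=[-2.0249]
Step 21: x=[8.6087] v=[-2.0366]
Step 22: x=[8.5068] v=[-2.0375]
Step 23: x=[8.4054] v=[-2.0276]
Step 24: x=[8.3051] v=[-2.0070]
Step 25: x=[8.2063] v=[-1.9758]
Step 26: x=[8.1096] v=[-1.9341]
Step 27: x=[8.0155] v=[-1.8822]
Step 28: x=[7.9245] v=[-1.8203]
Step 29: x=[7.8371] v=[-1.7488]
Step 30: x=[7.7537] v=[-1.6680]
Step 31: x=[7.6748] v=[-1.5784]
Step 32: x=[7.6008] v=[-1.4804]
Step 33: x=[7.5321] v=[-1.3746]
Step 34: x=[7.4690] v=[-1.2615]
Step 35: x=[7.4119] v=[-1.1417]
Step 36: x=[7.3611] v=[-1.0159]
Step 37: x=[7.3169] v=[-0.8847]
Step 38: x=[7.2795] v=[-0.7488]
Step 39: x=[7.2491] v=[-0.6090]
Step 40: x=[7.2258] v=[-0.4660]
Step 41: x=[7.2098] v=[-0.3205]
Step 42: x=[7.2011] v=[-0.1733]
Step 43: x=[7.1998] v=[-0.0252]
Step 44: x=[7.2060] v=[0.1231]
First v>=0 after going negative at step 44, time=2.2000

Answer: 2.2000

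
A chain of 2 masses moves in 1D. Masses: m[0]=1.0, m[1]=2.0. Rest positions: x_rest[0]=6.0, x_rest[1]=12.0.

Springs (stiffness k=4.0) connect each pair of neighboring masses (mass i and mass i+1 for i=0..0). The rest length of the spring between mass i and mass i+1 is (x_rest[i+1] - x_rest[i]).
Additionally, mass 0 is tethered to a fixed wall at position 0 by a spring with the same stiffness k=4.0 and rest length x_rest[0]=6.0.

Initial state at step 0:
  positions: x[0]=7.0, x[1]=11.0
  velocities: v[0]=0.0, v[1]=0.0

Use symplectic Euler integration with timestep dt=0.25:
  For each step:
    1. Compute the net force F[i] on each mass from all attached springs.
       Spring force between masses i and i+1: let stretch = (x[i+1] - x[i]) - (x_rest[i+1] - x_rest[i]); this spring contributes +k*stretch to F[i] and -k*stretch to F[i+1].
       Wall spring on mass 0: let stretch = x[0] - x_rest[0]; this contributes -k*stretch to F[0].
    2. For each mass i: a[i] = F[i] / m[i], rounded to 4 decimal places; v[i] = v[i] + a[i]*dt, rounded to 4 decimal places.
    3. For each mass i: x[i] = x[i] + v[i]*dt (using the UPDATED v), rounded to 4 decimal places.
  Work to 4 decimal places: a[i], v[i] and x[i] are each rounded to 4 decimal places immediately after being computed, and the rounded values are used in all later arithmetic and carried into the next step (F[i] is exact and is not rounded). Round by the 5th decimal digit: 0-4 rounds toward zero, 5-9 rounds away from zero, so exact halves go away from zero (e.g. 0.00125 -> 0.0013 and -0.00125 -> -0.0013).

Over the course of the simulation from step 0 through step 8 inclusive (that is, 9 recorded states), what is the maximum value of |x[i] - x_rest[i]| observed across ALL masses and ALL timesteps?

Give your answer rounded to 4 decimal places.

Answer: 1.5625

Derivation:
Step 0: x=[7.0000 11.0000] v=[0.0000 0.0000]
Step 1: x=[6.2500 11.2500] v=[-3.0000 1.0000]
Step 2: x=[5.1875 11.6250] v=[-4.2500 1.5000]
Step 3: x=[4.4375 11.9453] v=[-3.0000 1.2813]
Step 4: x=[4.4551 12.0772] v=[0.0703 0.5274]
Step 5: x=[5.2644 12.0063] v=[3.2373 -0.2837]
Step 6: x=[6.4431 11.8426] v=[4.7148 -0.6547]
Step 7: x=[7.3609 11.7540] v=[3.6712 -0.3545]
Step 8: x=[7.5368 11.8663] v=[0.7034 0.4490]
Max displacement = 1.5625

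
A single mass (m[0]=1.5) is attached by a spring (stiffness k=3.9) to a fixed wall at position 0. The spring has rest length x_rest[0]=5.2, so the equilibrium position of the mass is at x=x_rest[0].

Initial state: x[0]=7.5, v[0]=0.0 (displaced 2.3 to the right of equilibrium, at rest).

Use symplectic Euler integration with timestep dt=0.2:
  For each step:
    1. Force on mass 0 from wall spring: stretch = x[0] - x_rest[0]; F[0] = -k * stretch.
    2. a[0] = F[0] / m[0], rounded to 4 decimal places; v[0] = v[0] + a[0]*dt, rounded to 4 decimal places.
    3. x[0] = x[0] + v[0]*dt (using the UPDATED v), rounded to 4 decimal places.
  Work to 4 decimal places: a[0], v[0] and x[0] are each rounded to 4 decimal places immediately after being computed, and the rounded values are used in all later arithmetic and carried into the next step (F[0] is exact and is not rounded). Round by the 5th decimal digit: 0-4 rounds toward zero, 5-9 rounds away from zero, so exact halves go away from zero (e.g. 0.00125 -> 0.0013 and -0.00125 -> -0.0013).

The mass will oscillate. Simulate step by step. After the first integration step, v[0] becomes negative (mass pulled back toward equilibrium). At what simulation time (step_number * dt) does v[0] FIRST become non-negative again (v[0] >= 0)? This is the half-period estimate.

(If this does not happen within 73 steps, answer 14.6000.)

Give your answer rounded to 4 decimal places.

Answer: 2.0000

Derivation:
Step 0: x=[7.5000] v=[0.0000]
Step 1: x=[7.2608] v=[-1.1960]
Step 2: x=[6.8073] v=[-2.2676]
Step 3: x=[6.1866] v=[-3.1034]
Step 4: x=[5.4633] v=[-3.6164]
Step 5: x=[4.7126] v=[-3.7533]
Step 6: x=[4.0126] v=[-3.4999]
Step 7: x=[3.4361] v=[-2.8825]
Step 8: x=[3.0430] v=[-1.9653]
Step 9: x=[2.8743] v=[-0.8437]
Step 10: x=[2.9474] v=[0.3657]
First v>=0 after going negative at step 10, time=2.0000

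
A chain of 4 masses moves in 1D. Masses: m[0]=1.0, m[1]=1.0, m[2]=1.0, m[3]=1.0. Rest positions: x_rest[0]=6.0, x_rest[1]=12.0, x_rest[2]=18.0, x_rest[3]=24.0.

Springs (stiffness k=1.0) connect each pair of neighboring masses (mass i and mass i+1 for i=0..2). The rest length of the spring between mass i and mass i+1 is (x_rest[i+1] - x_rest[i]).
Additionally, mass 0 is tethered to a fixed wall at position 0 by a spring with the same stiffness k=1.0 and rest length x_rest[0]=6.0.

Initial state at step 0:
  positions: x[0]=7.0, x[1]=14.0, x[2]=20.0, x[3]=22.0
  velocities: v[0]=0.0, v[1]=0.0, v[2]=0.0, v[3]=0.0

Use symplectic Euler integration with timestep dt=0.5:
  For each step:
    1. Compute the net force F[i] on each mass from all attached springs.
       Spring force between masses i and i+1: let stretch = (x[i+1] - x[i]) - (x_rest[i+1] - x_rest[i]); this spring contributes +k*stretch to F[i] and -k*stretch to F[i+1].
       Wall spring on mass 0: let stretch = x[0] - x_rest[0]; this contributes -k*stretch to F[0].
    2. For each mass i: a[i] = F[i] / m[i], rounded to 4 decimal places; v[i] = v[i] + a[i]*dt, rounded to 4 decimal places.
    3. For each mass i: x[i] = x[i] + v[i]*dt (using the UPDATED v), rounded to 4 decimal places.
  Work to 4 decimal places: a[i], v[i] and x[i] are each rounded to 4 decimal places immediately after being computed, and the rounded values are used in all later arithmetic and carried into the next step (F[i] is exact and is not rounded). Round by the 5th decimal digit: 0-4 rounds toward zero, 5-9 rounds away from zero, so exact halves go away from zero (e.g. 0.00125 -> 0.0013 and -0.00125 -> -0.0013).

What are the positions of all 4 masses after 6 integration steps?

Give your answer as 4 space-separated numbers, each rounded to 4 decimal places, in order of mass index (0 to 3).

Step 0: x=[7.0000 14.0000 20.0000 22.0000] v=[0.0000 0.0000 0.0000 0.0000]
Step 1: x=[7.0000 13.7500 19.0000 23.0000] v=[0.0000 -0.5000 -2.0000 2.0000]
Step 2: x=[6.9375 13.1250 17.6875 24.5000] v=[-0.1250 -1.2500 -2.6250 3.0000]
Step 3: x=[6.6875 12.0938 16.9375 25.7969] v=[-0.5000 -2.0625 -1.5000 2.5938]
Step 4: x=[6.1172 10.9219 17.1915 26.3790] v=[-1.1406 -2.3438 0.5079 1.1641]
Step 5: x=[5.2188 10.1162 18.1750 26.1642] v=[-1.7969 -1.6114 1.9669 -0.4297]
Step 6: x=[4.2400 10.1009 19.1411 25.4521] v=[-1.9576 -0.0307 1.9321 -1.4243]

Answer: 4.2400 10.1009 19.1411 25.4521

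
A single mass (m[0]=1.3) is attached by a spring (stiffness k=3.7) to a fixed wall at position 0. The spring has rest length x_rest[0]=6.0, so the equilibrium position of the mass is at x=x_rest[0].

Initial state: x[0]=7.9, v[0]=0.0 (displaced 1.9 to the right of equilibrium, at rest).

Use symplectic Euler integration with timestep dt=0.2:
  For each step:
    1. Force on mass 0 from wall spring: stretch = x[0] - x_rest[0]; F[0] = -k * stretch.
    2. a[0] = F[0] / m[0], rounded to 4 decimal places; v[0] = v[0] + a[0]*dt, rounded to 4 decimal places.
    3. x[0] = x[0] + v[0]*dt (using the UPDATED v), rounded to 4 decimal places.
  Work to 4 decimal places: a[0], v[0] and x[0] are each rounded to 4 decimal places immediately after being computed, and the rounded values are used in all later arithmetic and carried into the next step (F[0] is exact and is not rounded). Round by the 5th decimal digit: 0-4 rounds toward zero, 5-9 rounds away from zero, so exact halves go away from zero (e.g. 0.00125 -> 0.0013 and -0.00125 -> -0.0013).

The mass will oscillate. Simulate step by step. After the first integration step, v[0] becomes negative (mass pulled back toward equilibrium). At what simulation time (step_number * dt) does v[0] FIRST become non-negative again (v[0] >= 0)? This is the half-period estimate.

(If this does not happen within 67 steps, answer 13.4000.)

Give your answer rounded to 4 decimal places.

Step 0: x=[7.9000] v=[0.0000]
Step 1: x=[7.6837] v=[-1.0815]
Step 2: x=[7.2757] v=[-2.0399]
Step 3: x=[6.7225] v=[-2.7661]
Step 4: x=[6.0870] v=[-3.1774]
Step 5: x=[5.4416] v=[-3.2269]
Step 6: x=[4.8598] v=[-2.9090]
Step 7: x=[4.4078] v=[-2.2600]
Step 8: x=[4.1371] v=[-1.3537]
Step 9: x=[4.0784] v=[-0.2933]
Step 10: x=[4.2385] v=[0.8005]
First v>=0 after going negative at step 10, time=2.0000

Answer: 2.0000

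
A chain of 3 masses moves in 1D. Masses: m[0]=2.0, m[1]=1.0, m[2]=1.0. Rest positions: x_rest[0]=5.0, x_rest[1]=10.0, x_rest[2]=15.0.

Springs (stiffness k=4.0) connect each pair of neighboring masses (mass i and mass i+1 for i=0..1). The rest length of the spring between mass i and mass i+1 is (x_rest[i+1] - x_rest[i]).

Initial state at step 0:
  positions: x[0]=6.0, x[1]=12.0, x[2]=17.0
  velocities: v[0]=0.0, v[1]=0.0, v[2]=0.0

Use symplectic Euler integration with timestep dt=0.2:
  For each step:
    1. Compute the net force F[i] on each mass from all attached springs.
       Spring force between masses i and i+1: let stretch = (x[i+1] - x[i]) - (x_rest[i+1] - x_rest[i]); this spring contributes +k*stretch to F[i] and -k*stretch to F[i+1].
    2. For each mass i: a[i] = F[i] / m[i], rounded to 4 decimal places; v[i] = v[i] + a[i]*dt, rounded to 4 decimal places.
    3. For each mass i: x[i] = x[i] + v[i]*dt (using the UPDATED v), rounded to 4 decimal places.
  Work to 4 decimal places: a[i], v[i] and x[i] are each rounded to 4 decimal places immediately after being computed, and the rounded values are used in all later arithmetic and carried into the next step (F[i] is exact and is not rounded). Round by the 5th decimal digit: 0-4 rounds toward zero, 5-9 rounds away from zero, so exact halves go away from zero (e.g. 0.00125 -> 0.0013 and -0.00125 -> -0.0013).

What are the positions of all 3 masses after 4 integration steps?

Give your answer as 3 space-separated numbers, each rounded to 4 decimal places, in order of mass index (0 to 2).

Answer: 6.5559 11.1787 16.7096

Derivation:
Step 0: x=[6.0000 12.0000 17.0000] v=[0.0000 0.0000 0.0000]
Step 1: x=[6.0800 11.8400 17.0000] v=[0.4000 -0.8000 0.0000]
Step 2: x=[6.2208 11.5840 16.9744] v=[0.7040 -1.2800 -0.1280]
Step 3: x=[6.3907 11.3324 16.8863] v=[0.8493 -1.2582 -0.4403]
Step 4: x=[6.5559 11.1787 16.7096] v=[0.8260 -0.7684 -0.8834]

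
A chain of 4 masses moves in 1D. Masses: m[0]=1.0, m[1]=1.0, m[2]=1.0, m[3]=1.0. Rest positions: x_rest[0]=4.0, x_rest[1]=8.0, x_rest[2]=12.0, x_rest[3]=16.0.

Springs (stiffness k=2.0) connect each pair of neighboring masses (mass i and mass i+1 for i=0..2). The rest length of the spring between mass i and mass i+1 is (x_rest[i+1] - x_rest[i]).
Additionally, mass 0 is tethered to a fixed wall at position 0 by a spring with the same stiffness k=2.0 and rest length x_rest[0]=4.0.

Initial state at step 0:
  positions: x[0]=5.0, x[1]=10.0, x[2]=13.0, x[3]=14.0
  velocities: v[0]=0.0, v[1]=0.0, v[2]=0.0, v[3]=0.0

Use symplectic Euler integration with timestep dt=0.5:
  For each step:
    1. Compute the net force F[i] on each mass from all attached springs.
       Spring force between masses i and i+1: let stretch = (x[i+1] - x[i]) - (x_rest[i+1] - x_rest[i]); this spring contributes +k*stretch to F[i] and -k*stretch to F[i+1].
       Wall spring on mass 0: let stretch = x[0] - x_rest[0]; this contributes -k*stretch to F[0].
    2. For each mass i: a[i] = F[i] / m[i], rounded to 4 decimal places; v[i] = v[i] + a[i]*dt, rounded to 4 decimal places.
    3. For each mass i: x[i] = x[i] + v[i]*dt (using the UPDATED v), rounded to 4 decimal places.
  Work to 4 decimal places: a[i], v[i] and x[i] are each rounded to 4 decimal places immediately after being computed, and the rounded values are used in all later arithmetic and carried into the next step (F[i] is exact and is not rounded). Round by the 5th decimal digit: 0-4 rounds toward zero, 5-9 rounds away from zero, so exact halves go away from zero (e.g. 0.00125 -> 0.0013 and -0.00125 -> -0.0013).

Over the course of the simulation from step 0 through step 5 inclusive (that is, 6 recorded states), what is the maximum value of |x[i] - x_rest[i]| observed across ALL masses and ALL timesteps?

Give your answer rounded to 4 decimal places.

Answer: 2.1562

Derivation:
Step 0: x=[5.0000 10.0000 13.0000 14.0000] v=[0.0000 0.0000 0.0000 0.0000]
Step 1: x=[5.0000 9.0000 12.0000 15.5000] v=[0.0000 -2.0000 -2.0000 3.0000]
Step 2: x=[4.5000 7.5000 11.2500 17.2500] v=[-1.0000 -3.0000 -1.5000 3.5000]
Step 3: x=[3.2500 6.3750 11.6250 18.0000] v=[-2.5000 -2.2500 0.7500 1.5000]
Step 4: x=[1.9375 6.3125 12.5625 17.5625] v=[-2.6250 -0.1250 1.8750 -0.8750]
Step 5: x=[1.8438 7.1875 12.8750 16.6250] v=[-0.1875 1.7500 0.6250 -1.8750]
Max displacement = 2.1562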